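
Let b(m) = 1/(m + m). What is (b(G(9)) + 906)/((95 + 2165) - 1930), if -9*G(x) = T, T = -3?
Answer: 11/4 ≈ 2.7500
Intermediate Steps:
G(x) = ⅓ (G(x) = -⅑*(-3) = ⅓)
b(m) = 1/(2*m)
(b(G(9)) + 906)/((95 + 2165) - 1930) = (1/(2*(⅓)) + 906)/((95 + 2165) - 1930) = ((½)*3 + 906)/(2260 - 1930) = (3/2 + 906)/330 = (1815/2)*(1/330) = 11/4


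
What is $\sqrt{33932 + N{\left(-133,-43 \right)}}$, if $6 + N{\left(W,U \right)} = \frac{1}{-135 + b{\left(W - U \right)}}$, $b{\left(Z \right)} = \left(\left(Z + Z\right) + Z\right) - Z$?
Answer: $\frac{\sqrt{374034115}}{105} \approx 184.19$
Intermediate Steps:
$b{\left(Z \right)} = 2 Z$ ($b{\left(Z \right)} = \left(2 Z + Z\right) - Z = 3 Z - Z = 2 Z$)
$N{\left(W,U \right)} = -6 + \frac{1}{-135 - 2 U + 2 W}$ ($N{\left(W,U \right)} = -6 + \frac{1}{-135 + 2 \left(W - U\right)} = -6 + \frac{1}{-135 - \left(- 2 W + 2 U\right)} = -6 + \frac{1}{-135 - 2 U + 2 W}$)
$\sqrt{33932 + N{\left(-133,-43 \right)}} = \sqrt{33932 + \frac{-811 - -516 + 12 \left(-133\right)}{135 - -266 + 2 \left(-43\right)}} = \sqrt{33932 + \frac{-811 + 516 - 1596}{135 + 266 - 86}} = \sqrt{33932 + \frac{1}{315} \left(-1891\right)} = \sqrt{33932 - \frac{1891}{315}} = \sqrt{\frac{10686689}{315}} = \frac{\sqrt{374034115}}{105}$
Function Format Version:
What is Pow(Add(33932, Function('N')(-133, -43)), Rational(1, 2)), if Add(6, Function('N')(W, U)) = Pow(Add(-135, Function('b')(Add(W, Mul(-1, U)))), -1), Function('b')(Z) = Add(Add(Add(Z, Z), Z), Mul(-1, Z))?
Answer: Mul(Rational(1, 105), Pow(374034115, Rational(1, 2))) ≈ 184.19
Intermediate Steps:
Function('b')(Z) = Mul(2, Z) (Function('b')(Z) = Add(Add(Mul(2, Z), Z), Mul(-1, Z)) = Add(Mul(3, Z), Mul(-1, Z)) = Mul(2, Z))
Function('N')(W, U) = Add(-6, Pow(Add(-135, Mul(-2, U), Mul(2, W)), -1)) (Function('N')(W, U) = Add(-6, Pow(Add(-135, Mul(2, Add(W, Mul(-1, U)))), -1)) = Add(-6, Pow(Add(-135, Add(Mul(-2, U), Mul(2, W))), -1)) = Add(-6, Pow(Add(-135, Mul(-2, U), Mul(2, W)), -1)))
Pow(Add(33932, Function('N')(-133, -43)), Rational(1, 2)) = Pow(Add(33932, Mul(Pow(Add(135, Mul(-2, -133), Mul(2, -43)), -1), Add(-811, Mul(-12, -43), Mul(12, -133)))), Rational(1, 2)) = Pow(Add(33932, Mul(Pow(Add(135, 266, -86), -1), Add(-811, 516, -1596))), Rational(1, 2)) = Pow(Add(33932, Mul(Pow(315, -1), -1891)), Rational(1, 2)) = Pow(Add(33932, Mul(Rational(1, 315), -1891)), Rational(1, 2)) = Pow(Add(33932, Rational(-1891, 315)), Rational(1, 2)) = Pow(Rational(10686689, 315), Rational(1, 2)) = Mul(Rational(1, 105), Pow(374034115, Rational(1, 2)))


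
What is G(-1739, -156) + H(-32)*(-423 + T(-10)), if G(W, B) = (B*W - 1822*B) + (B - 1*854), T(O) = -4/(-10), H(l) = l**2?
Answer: 608818/5 ≈ 1.2176e+5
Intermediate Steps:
T(O) = 2/5 (T(O) = -4*(-1/10) = 2/5)
G(W, B) = -854 - 1821*B + B*W (G(W, B) = (-1822*B + B*W) + (B - 854) = (-1822*B + B*W) + (-854 + B) = -854 - 1821*B + B*W)
G(-1739, -156) + H(-32)*(-423 + T(-10)) = (-854 - 1821*(-156) - 156*(-1739)) + (-32)**2*(-423 + 2/5) = (-854 + 284076 + 271284) + 1024*(-2113/5) = 554506 - 2163712/5 = 608818/5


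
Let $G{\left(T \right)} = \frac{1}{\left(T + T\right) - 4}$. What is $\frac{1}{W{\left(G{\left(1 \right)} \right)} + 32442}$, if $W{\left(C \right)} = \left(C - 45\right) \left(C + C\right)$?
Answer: $\frac{2}{64975} \approx 3.0781 \cdot 10^{-5}$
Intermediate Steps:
$G{\left(T \right)} = \frac{1}{-4 + 2 T}$ ($G{\left(T \right)} = \frac{1}{2 T - 4} = \frac{1}{-4 + 2 T}$)
$W{\left(C \right)} = 2 C \left(-45 + C\right)$ ($W{\left(C \right)} = \left(-45 + C\right) 2 C = 2 C \left(-45 + C\right)$)
$\frac{1}{W{\left(G{\left(1 \right)} \right)} + 32442} = \frac{1}{2 \frac{1}{2 \left(-2 + 1\right)} \left(-45 + \frac{1}{2 \left(-2 + 1\right)}\right) + 32442} = \frac{1}{2 \frac{1}{2 \left(-1\right)} \left(-45 + \frac{1}{2 \left(-1\right)}\right) + 32442} = \frac{1}{2 \cdot \frac{1}{2} \left(-1\right) \left(-45 + \frac{1}{2} \left(-1\right)\right) + 32442} = \frac{1}{2 \left(- \frac{1}{2}\right) \left(-45 - \frac{1}{2}\right) + 32442} = \frac{1}{2 \left(- \frac{1}{2}\right) \left(- \frac{91}{2}\right) + 32442} = \frac{1}{\frac{91}{2} + 32442} = \frac{1}{\frac{64975}{2}} = \frac{2}{64975}$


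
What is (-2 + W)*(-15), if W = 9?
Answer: -105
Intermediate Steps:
(-2 + W)*(-15) = (-2 + 9)*(-15) = 7*(-15) = -105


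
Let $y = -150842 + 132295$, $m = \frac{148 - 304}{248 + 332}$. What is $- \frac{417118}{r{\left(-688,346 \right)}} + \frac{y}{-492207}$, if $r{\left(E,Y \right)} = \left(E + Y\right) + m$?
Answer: $\frac{3307848709537}{2714193467} \approx 1218.7$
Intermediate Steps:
$m = - \frac{39}{145}$ ($m = - \frac{156}{580} = \left(-156\right) \frac{1}{580} = - \frac{39}{145} \approx -0.26897$)
$r{\left(E,Y \right)} = - \frac{39}{145} + E + Y$ ($r{\left(E,Y \right)} = \left(E + Y\right) - \frac{39}{145} = - \frac{39}{145} + E + Y$)
$y = -18547$
$- \frac{417118}{r{\left(-688,346 \right)}} + \frac{y}{-492207} = - \frac{417118}{- \frac{39}{145} - 688 + 346} - \frac{18547}{-492207} = - \frac{417118}{- \frac{49629}{145}} - - \frac{18547}{492207} = \left(-417118\right) \left(- \frac{145}{49629}\right) + \frac{18547}{492207} = \frac{60482110}{49629} + \frac{18547}{492207} = \frac{3307848709537}{2714193467}$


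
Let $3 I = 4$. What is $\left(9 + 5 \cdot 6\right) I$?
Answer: $52$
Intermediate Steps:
$I = \frac{4}{3}$ ($I = \frac{1}{3} \cdot 4 = \frac{4}{3} \approx 1.3333$)
$\left(9 + 5 \cdot 6\right) I = \left(9 + 5 \cdot 6\right) \frac{4}{3} = \left(9 + 30\right) \frac{4}{3} = 39 \cdot \frac{4}{3} = 52$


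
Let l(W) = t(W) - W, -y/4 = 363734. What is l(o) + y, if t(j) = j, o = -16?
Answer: -1454936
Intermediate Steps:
y = -1454936 (y = -4*363734 = -1454936)
l(W) = 0 (l(W) = W - W = 0)
l(o) + y = 0 - 1454936 = -1454936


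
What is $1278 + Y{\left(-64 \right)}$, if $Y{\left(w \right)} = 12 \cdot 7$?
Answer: $1362$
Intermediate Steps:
$Y{\left(w \right)} = 84$
$1278 + Y{\left(-64 \right)} = 1278 + 84 = 1362$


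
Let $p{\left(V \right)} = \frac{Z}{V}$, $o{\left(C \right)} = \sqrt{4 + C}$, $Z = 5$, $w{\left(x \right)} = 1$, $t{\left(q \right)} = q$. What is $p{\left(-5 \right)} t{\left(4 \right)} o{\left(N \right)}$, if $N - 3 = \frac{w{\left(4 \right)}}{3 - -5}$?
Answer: $- \sqrt{114} \approx -10.677$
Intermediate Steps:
$N = \frac{25}{8}$ ($N = 3 + 1 \frac{1}{3 - -5} = 3 + 1 \frac{1}{3 + 5} = 3 + 1 \cdot \frac{1}{8} = 3 + \frac{1}{8} = \frac{25}{8} \approx 3.125$)
$p{\left(V \right)} = \frac{5}{V}$
$p{\left(-5 \right)} t{\left(4 \right)} o{\left(N \right)} = \frac{5}{-5} \cdot 4 \sqrt{4 + \frac{25}{8}} = 5 \left(- \frac{1}{5}\right) 4 \sqrt{\frac{57}{8}} = \left(-1\right) 4 \frac{\sqrt{114}}{4} = - 4 \frac{\sqrt{114}}{4} = - \sqrt{114}$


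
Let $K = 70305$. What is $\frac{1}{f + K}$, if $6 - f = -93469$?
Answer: $\frac{1}{163780} \approx 6.1058 \cdot 10^{-6}$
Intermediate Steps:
$f = 93475$ ($f = 6 - -93469 = 6 + 93469 = 93475$)
$\frac{1}{f + K} = \frac{1}{93475 + 70305} = \frac{1}{163780}$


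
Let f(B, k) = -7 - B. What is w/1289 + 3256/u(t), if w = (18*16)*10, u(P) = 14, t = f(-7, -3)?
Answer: 2118652/9023 ≈ 234.81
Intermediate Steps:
t = 0 (t = -7 - 1*(-7) = -7 + 7 = 0)
w = 2880 (w = 288*10 = 2880)
w/1289 + 3256/u(t) = 2880/1289 + 3256/14 = 2880*(1/1289) + 3256*(1/14) = 2880/1289 + 1628/7 = 2118652/9023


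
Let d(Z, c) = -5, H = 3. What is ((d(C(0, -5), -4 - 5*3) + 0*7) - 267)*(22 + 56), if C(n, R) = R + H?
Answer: -21216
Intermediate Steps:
C(n, R) = 3 + R (C(n, R) = R + 3 = 3 + R)
((d(C(0, -5), -4 - 5*3) + 0*7) - 267)*(22 + 56) = ((-5 + 0*7) - 267)*(22 + 56) = ((-5 + 0) - 267)*78 = (-5 - 267)*78 = -272*78 = -21216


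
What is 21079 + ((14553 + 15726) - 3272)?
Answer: 48086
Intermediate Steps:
21079 + ((14553 + 15726) - 3272) = 21079 + (30279 - 3272) = 21079 + 27007 = 48086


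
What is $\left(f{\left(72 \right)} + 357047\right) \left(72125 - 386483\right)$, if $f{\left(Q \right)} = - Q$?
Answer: $-112217947050$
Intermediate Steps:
$\left(f{\left(72 \right)} + 357047\right) \left(72125 - 386483\right) = \left(\left(-1\right) 72 + 357047\right) \left(72125 - 386483\right) = \left(-72 + 357047\right) \left(-314358\right) = 356975 \left(-314358\right) = -112217947050$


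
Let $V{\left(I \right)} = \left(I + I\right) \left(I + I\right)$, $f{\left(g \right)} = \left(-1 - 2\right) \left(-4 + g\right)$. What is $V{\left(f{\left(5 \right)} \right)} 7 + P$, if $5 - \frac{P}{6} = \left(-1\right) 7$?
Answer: $324$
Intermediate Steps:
$P = 72$ ($P = 30 - 6 \left(\left(-1\right) 7\right) = 30 - -42 = 30 + 42 = 72$)
$f{\left(g \right)} = 12 - 3 g$ ($f{\left(g \right)} = - 3 \left(-4 + g\right) = 12 - 3 g$)
$V{\left(I \right)} = 4 I^{2}$ ($V{\left(I \right)} = 2 I 2 I = 4 I^{2}$)
$V{\left(f{\left(5 \right)} \right)} 7 + P = 4 \left(12 - 15\right)^{2} \cdot 7 + 72 = 4 \left(-3\right)^{2} \cdot 7 + 72 = 4 \cdot 9 \cdot 7 + 72 = 36 \cdot 7 + 72 = 252 + 72 = 324$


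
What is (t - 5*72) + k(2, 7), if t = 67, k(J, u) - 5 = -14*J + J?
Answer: -314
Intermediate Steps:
k(J, u) = 5 - 13*J (k(J, u) = 5 + (-14*J + J) = 5 - 13*J)
(t - 5*72) + k(2, 7) = (67 - 5*72) + (5 - 13*2) = (67 - 360) + (5 - 26) = -293 - 21 = -314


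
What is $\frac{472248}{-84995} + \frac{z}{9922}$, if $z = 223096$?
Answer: $\frac{7138199932}{421660195} \approx 16.929$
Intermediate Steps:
$\frac{472248}{-84995} + \frac{z}{9922} = \frac{472248}{-84995} + \frac{223096}{9922} = 472248 \left(- \frac{1}{84995}\right) + 223096 \cdot \frac{1}{9922} = - \frac{472248}{84995} + \frac{111548}{4961} = \frac{7138199932}{421660195}$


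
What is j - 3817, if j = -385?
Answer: -4202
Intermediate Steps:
j - 3817 = -385 - 3817 = -4202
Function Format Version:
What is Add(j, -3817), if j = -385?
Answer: -4202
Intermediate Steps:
Add(j, -3817) = Add(-385, -3817) = -4202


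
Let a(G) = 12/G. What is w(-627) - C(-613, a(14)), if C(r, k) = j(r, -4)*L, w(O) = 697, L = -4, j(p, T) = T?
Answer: 681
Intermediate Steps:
C(r, k) = 16 (C(r, k) = -4*(-4) = 16)
w(-627) - C(-613, a(14)) = 697 - 1*16 = 697 - 16 = 681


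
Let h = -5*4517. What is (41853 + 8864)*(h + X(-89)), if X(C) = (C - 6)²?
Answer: -687722520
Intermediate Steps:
h = -22585
X(C) = (-6 + C)²
(41853 + 8864)*(h + X(-89)) = (41853 + 8864)*(-22585 + (-6 - 89)²) = 50717*(-22585 + (-95)²) = 50717*(-22585 + 9025) = 50717*(-13560) = -687722520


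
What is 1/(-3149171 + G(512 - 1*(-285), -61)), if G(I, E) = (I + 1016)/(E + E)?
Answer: -122/384200675 ≈ -3.1754e-7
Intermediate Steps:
G(I, E) = (1016 + I)/(2*E) (G(I, E) = (1016 + I)/((2*E)) = (1016 + I)*(1/(2*E)) = (1016 + I)/(2*E))
1/(-3149171 + G(512 - 1*(-285), -61)) = 1/(-3149171 + (1/2)*(1016 + (512 - 1*(-285)))/(-61)) = 1/(-3149171 + (1/2)*(-1/61)*(1016 + (512 + 285))) = 1/(-3149171 + (1/2)*(-1/61)*(1016 + 797)) = 1/(-3149171 + (1/2)*(-1/61)*1813) = 1/(-3149171 - 1813/122) = 1/(-384200675/122) = -122/384200675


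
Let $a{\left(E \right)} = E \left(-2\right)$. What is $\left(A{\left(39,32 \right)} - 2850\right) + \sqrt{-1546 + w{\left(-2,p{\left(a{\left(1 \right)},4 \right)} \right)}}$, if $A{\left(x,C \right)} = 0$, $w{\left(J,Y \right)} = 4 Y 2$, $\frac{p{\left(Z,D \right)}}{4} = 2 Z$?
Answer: $-2850 + 3 i \sqrt{186} \approx -2850.0 + 40.915 i$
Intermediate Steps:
$a{\left(E \right)} = - 2 E$
$p{\left(Z,D \right)} = 8 Z$ ($p{\left(Z,D \right)} = 4 \cdot 2 Z = 8 Z$)
$w{\left(J,Y \right)} = 8 Y$
$\left(A{\left(39,32 \right)} - 2850\right) + \sqrt{-1546 + w{\left(-2,p{\left(a{\left(1 \right)},4 \right)} \right)}} = \left(0 - 2850\right) + \sqrt{-1546 + 8 \cdot 8 \left(\left(-2\right) 1\right)} = -2850 + \sqrt{-1546 + 8 \cdot 8 \left(-2\right)} = -2850 + \sqrt{-1546 + 8 \left(-16\right)} = -2850 + \sqrt{-1546 - 128} = -2850 + \sqrt{-1674} = -2850 + 3 i \sqrt{186}$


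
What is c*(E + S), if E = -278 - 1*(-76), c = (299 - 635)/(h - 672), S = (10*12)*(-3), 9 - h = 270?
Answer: -62944/311 ≈ -202.39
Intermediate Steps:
h = -261 (h = 9 - 1*270 = 9 - 270 = -261)
S = -360 (S = 120*(-3) = -360)
c = 112/311 (c = (299 - 635)/(-261 - 672) = -336/(-933) = -336*(-1/933) = 112/311 ≈ 0.36013)
E = -202 (E = -278 + 76 = -202)
c*(E + S) = 112*(-202 - 360)/311 = (112/311)*(-562) = -62944/311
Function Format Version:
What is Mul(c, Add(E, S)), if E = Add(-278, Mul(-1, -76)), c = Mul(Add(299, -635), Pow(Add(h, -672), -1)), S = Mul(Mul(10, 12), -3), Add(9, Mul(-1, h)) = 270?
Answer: Rational(-62944, 311) ≈ -202.39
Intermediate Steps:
h = -261 (h = Add(9, Mul(-1, 270)) = Add(9, -270) = -261)
S = -360 (S = Mul(120, -3) = -360)
c = Rational(112, 311) (c = Mul(Add(299, -635), Pow(Add(-261, -672), -1)) = Mul(-336, Pow(-933, -1)) = Mul(-336, Rational(-1, 933)) = Rational(112, 311) ≈ 0.36013)
E = -202 (E = Add(-278, 76) = -202)
Mul(c, Add(E, S)) = Mul(Rational(112, 311), Add(-202, -360)) = Mul(Rational(112, 311), -562) = Rational(-62944, 311)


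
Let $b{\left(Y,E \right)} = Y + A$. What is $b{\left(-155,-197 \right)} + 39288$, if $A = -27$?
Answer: $39106$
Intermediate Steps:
$b{\left(Y,E \right)} = -27 + Y$ ($b{\left(Y,E \right)} = Y - 27 = -27 + Y$)
$b{\left(-155,-197 \right)} + 39288 = \left(-27 - 155\right) + 39288 = -182 + 39288 = 39106$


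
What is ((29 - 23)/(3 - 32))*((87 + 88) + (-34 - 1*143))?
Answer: 12/29 ≈ 0.41379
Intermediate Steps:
((29 - 23)/(3 - 32))*((87 + 88) + (-34 - 1*143)) = (6/(-29))*(175 + (-34 - 143)) = (6*(-1/29))*(175 - 177) = -6/29*(-2) = 12/29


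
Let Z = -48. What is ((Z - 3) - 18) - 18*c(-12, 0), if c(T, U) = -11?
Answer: 129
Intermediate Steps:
((Z - 3) - 18) - 18*c(-12, 0) = ((-48 - 3) - 18) - 18*(-11) = (-51 - 18) + 198 = -69 + 198 = 129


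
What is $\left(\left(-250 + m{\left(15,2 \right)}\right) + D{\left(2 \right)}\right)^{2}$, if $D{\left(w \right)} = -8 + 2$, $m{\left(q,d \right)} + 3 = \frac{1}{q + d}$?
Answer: $\frac{19377604}{289} \approx 67051.0$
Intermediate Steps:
$m{\left(q,d \right)} = -3 + \frac{1}{d + q}$ ($m{\left(q,d \right)} = -3 + \frac{1}{q + d} = -3 + \frac{1}{d + q}$)
$D{\left(w \right)} = -6$
$\left(\left(-250 + m{\left(15,2 \right)}\right) + D{\left(2 \right)}\right)^{2} = \left(\left(-250 + \frac{1 - 6 - 45}{2 + 15}\right) - 6\right)^{2} = \left(\left(-250 + \frac{1 - 6 - 45}{17}\right) - 6\right)^{2} = \left(\left(-250 + \frac{1}{17} \left(-50\right)\right) - 6\right)^{2} = \left(\left(-250 - \frac{50}{17}\right) - 6\right)^{2} = \left(- \frac{4300}{17} - 6\right)^{2} = \left(- \frac{4402}{17}\right)^{2} = \frac{19377604}{289}$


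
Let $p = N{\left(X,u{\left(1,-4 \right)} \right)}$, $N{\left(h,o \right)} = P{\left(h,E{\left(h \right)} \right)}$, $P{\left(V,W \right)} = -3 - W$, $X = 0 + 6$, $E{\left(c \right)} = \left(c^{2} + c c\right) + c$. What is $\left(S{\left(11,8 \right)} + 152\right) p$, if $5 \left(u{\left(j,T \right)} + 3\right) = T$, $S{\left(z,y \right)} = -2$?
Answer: $-12150$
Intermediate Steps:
$u{\left(j,T \right)} = -3 + \frac{T}{5}$
$E{\left(c \right)} = c + 2 c^{2}$ ($E{\left(c \right)} = \left(c^{2} + c^{2}\right) + c = 2 c^{2} + c = c + 2 c^{2}$)
$X = 6$
$N{\left(h,o \right)} = -3 - h \left(1 + 2 h\right)$
$p = -81$ ($p = -3 - 6 \left(1 + 2 \cdot 6\right) = -3 - 6 \left(1 + 12\right) = -3 - 6 \cdot 13 = -3 - 78 = -81$)
$\left(S{\left(11,8 \right)} + 152\right) p = \left(-2 + 152\right) \left(-81\right) = 150 \left(-81\right) = -12150$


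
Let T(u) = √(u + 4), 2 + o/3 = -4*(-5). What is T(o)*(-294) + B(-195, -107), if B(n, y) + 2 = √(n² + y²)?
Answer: -2 + √49474 - 294*√58 ≈ -2018.6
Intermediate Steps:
o = 54 (o = -6 + 3*(-4*(-5)) = -6 + 3*20 = -6 + 60 = 54)
T(u) = √(4 + u)
B(n, y) = -2 + √(n² + y²)
T(o)*(-294) + B(-195, -107) = √(4 + 54)*(-294) + (-2 + √((-195)² + (-107)²)) = √58*(-294) + (-2 + √(38025 + 11449)) = -294*√58 + (-2 + √49474) = -2 + √49474 - 294*√58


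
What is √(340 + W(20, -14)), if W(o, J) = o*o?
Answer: 2*√185 ≈ 27.203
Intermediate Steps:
W(o, J) = o²
√(340 + W(20, -14)) = √(340 + 20²) = √(340 + 400) = √740 = 2*√185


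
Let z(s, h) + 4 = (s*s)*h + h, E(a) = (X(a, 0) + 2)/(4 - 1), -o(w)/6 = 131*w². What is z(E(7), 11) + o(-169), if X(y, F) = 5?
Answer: -202039912/9 ≈ -2.2449e+7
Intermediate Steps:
o(w) = -786*w²
E(a) = 7/3 (E(a) = (5 + 2)/(4 - 1) = 7/3)
z(s, h) = -4 + h + h*s² (z(s, h) = -4 + ((s*s)*h + h) = -4 + (s²*h + h) = -4 + (h*s² + h) = -4 + (h + h*s²) = -4 + h + h*s²)
z(E(7), 11) + o(-169) = (-4 + 11 + 11*(7/3)²) - 786*(-169)² = (-4 + 11 + 11*(49/9)) - 786*28561 = (-4 + 11 + 539/9) - 22448946 = 602/9 - 22448946 = -202039912/9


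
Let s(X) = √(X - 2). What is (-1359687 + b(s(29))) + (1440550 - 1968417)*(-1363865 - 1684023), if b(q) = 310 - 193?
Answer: 1608878135326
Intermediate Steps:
s(X) = √(-2 + X)
b(q) = 117
(-1359687 + b(s(29))) + (1440550 - 1968417)*(-1363865 - 1684023) = (-1359687 + 117) + (1440550 - 1968417)*(-1363865 - 1684023) = -1359570 - 527867*(-3047888) = -1359570 + 1608879494896 = 1608878135326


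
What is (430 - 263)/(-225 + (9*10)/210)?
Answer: -1169/1572 ≈ -0.74364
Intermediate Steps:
(430 - 263)/(-225 + (9*10)/210) = 167/(-225 + 90*(1/210)) = 167/(-225 + 3/7) = 167/(-1572/7) = 167*(-7/1572) = -1169/1572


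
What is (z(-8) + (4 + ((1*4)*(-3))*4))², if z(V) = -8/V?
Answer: 1849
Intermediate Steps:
(z(-8) + (4 + ((1*4)*(-3))*4))² = (-8/(-8) + (4 + ((1*4)*(-3))*4))² = (-8*(-⅛) + (4 + (4*(-3))*4))² = (1 + (4 - 12*4))² = (1 + (4 - 48))² = (1 - 44)² = (-43)² = 1849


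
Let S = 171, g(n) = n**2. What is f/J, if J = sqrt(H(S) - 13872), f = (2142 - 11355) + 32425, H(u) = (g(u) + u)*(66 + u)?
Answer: 11606*sqrt(1739193)/1739193 ≈ 8.8005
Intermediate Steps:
H(u) = (66 + u)*(u + u**2) (H(u) = (u**2 + u)*(66 + u) = (u + u**2)*(66 + u) = (66 + u)*(u + u**2))
f = 23212 (f = -9213 + 32425 = 23212)
J = 2*sqrt(1739193) (J = sqrt(171*(66 + 171**2 + 67*171) - 13872) = sqrt(171*(66 + 29241 + 11457) - 13872) = sqrt(171*40764 - 13872) = sqrt(6970644 - 13872) = sqrt(6956772) = 2*sqrt(1739193) ≈ 2637.6)
f/J = 23212/((2*sqrt(1739193))) = 23212*(sqrt(1739193)/3478386) = 11606*sqrt(1739193)/1739193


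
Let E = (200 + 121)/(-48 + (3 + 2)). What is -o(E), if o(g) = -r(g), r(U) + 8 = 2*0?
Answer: -8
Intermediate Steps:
r(U) = -8 (r(U) = -8 + 2*0 = -8 + 0 = -8)
E = -321/43 (E = 321/(-48 + 5) = 321/(-43) = 321*(-1/43) = -321/43 ≈ -7.4651)
o(g) = 8 (o(g) = -1*(-8) = 8)
-o(E) = -1*8 = -8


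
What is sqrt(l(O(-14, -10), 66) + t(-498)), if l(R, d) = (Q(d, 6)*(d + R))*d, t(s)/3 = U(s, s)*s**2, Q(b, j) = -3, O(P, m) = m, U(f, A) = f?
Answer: 6*I*sqrt(10292474) ≈ 19249.0*I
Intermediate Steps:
t(s) = 3*s**3 (t(s) = 3*(s*s**2) = 3*s**3)
l(R, d) = d*(-3*R - 3*d) (l(R, d) = (-3*(d + R))*d = (-3*(R + d))*d = (-3*R - 3*d)*d = d*(-3*R - 3*d))
sqrt(l(O(-14, -10), 66) + t(-498)) = sqrt(-3*66*(-10 + 66) + 3*(-498)**3) = sqrt(-3*66*56 + 3*(-123505992)) = sqrt(-11088 - 370517976) = sqrt(-370529064) = 6*I*sqrt(10292474)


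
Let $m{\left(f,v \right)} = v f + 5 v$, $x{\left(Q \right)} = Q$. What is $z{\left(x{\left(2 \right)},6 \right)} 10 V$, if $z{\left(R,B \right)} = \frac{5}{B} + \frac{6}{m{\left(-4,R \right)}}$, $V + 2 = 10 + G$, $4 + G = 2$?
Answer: $230$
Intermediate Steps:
$G = -2$ ($G = -4 + 2 = -2$)
$m{\left(f,v \right)} = 5 v + f v$ ($m{\left(f,v \right)} = f v + 5 v = 5 v + f v$)
$V = 6$ ($V = -2 + \left(10 - 2\right) = -2 + 8 = 6$)
$z{\left(R,B \right)} = \frac{5}{B} + \frac{6}{R}$ ($z{\left(R,B \right)} = \frac{5}{B} + \frac{6}{R \left(5 - 4\right)} = \frac{5}{B} + \frac{6}{R 1} = \frac{5}{B} + \frac{6}{R}$)
$z{\left(x{\left(2 \right)},6 \right)} 10 V = \left(\frac{5}{6} + \frac{6}{2}\right) 10 \cdot 6 = \left(5 \cdot \frac{1}{6} + 6 \cdot \frac{1}{2}\right) 10 \cdot 6 = \left(\frac{5}{6} + 3\right) 10 \cdot 6 = \frac{23}{6} \cdot 10 \cdot 6 = \frac{115}{3} \cdot 6 = 230$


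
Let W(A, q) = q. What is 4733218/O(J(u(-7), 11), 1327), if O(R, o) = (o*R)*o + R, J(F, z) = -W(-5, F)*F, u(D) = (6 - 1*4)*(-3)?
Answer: -2366609/31696740 ≈ -0.074664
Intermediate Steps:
u(D) = -6 (u(D) = (6 - 4)*(-3) = 2*(-3) = -6)
J(F, z) = -F² (J(F, z) = -F*F = -F²)
O(R, o) = R + R*o² (O(R, o) = (R*o)*o + R = R*o² + R = R + R*o²)
4733218/O(J(u(-7), 11), 1327) = 4733218/(((-1*(-6)²)*(1 + 1327²))) = 4733218/(((-1*36)*(1 + 1760929))) = 4733218/((-36*1760930)) = 4733218/(-63393480) = 4733218*(-1/63393480) = -2366609/31696740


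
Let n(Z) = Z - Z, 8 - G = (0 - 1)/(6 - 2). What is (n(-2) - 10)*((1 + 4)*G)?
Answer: -825/2 ≈ -412.50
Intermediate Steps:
G = 33/4 (G = 8 - (0 - 1)/(6 - 2) = 8 - (-1)/4 = 8 - 1*(-¼) = 8 + ¼ = 33/4 ≈ 8.2500)
n(Z) = 0
(n(-2) - 10)*((1 + 4)*G) = (0 - 10)*((1 + 4)*(33/4)) = -50*33/4 = -10*165/4 = -825/2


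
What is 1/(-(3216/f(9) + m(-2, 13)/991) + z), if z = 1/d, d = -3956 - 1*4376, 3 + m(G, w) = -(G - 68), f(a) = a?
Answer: -24771036/8853194569 ≈ -0.0027980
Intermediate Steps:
m(G, w) = 65 - G (m(G, w) = -3 - (G - 68) = -3 - (-68 + G) = -3 + (68 - G) = 65 - G)
d = -8332 (d = -3956 - 4376 = -8332)
z = -1/8332 (z = 1/(-8332) = -1/8332 ≈ -0.00012002)
1/(-(3216/f(9) + m(-2, 13)/991) + z) = 1/(-(3216/9 + (65 - 1*(-2))/991) - 1/8332) = 1/(-(3216*(1/9) + (65 + 2)*(1/991)) - 1/8332) = 1/(-(1072/3 + 67*(1/991)) - 1/8332) = 1/(-(1072/3 + 67/991) - 1/8332) = 1/(-1*1062553/2973 - 1/8332) = 1/(-1062553/2973 - 1/8332) = 1/(-8853194569/24771036) = -24771036/8853194569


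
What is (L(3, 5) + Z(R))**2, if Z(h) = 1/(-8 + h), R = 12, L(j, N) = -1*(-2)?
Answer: 81/16 ≈ 5.0625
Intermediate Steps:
L(j, N) = 2
(L(3, 5) + Z(R))**2 = (2 + 1/(-8 + 12))**2 = (2 + 1/4)**2 = (9/4)**2 = 81/16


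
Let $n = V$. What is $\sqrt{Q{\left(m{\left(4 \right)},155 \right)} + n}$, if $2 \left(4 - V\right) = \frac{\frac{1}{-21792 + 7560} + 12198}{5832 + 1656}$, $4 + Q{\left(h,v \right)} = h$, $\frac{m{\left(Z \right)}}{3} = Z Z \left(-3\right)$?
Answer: $\frac{i \sqrt{4223829907569}}{170784} \approx 12.034 i$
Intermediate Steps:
$m{\left(Z \right)} = - 9 Z^{2}$ ($m{\left(Z \right)} = 3 Z Z \left(-3\right) = 3 Z^{2} \left(-3\right) = 3 \left(- 3 Z^{2}\right) = - 9 Z^{2}$)
$Q{\left(h,v \right)} = -4 + h$
$V = \frac{52227061}{16395264}$ ($V = 4 - \frac{\left(\frac{1}{-21792 + 7560} + 12198\right) \frac{1}{5832 + 1656}}{2} = 4 - \frac{\left(\frac{1}{-14232} + 12198\right) \frac{1}{7488}}{2} = 4 - \frac{\left(- \frac{1}{14232} + 12198\right) \frac{1}{7488}}{2} = 4 - \frac{\frac{173601935}{14232} \cdot \frac{1}{7488}}{2} = 4 - \frac{13353995}{16395264} = \frac{52227061}{16395264} \approx 3.1855$)
$n = \frac{52227061}{16395264} \approx 3.1855$
$\sqrt{Q{\left(m{\left(4 \right)},155 \right)} + n} = \sqrt{\left(-4 - 9 \cdot 4^{2}\right) + \frac{52227061}{16395264}} = \sqrt{\left(-4 - 144\right) + \frac{52227061}{16395264}} = \sqrt{-148 + \frac{52227061}{16395264}} = \sqrt{- \frac{2374272011}{16395264}} = \frac{i \sqrt{4223829907569}}{170784}$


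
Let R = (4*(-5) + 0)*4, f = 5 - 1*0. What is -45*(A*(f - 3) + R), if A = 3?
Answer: 3330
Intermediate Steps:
f = 5 (f = 5 + 0 = 5)
R = -80 (R = (-20 + 0)*4 = -20*4 = -80)
-45*(A*(f - 3) + R) = -45*(3*(5 - 3) - 80) = -45*(3*2 - 80) = -45*(6 - 80) = -45*(-74) = 3330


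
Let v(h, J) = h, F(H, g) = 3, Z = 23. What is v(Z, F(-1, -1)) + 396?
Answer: 419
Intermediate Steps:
v(Z, F(-1, -1)) + 396 = 23 + 396 = 419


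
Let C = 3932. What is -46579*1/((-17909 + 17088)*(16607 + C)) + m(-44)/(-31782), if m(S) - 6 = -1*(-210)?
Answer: -360321721/89320763143 ≈ -0.0040340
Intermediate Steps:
m(S) = 216 (m(S) = 6 - 1*(-210) = 6 + 210 = 216)
-46579*1/((-17909 + 17088)*(16607 + C)) + m(-44)/(-31782) = -46579*1/((-17909 + 17088)*(16607 + 3932)) + 216/(-31782) = -46579/(20539*(-821)) + 216*(-1/31782) = -46579/(-16862519) - 36/5297 = -46579*(-1/16862519) - 36/5297 = 46579/16862519 - 36/5297 = -360321721/89320763143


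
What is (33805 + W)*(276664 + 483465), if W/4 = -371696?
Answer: -1104451474291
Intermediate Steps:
W = -1486784 (W = 4*(-371696) = -1486784)
(33805 + W)*(276664 + 483465) = (33805 - 1486784)*(276664 + 483465) = -1452979*760129 = -1104451474291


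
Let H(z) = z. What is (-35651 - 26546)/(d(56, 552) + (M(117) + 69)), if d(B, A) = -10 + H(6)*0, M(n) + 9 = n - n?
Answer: -62197/50 ≈ -1243.9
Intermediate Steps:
M(n) = -9 (M(n) = -9 + (n - n) = -9 + 0 = -9)
d(B, A) = -10 (d(B, A) = -10 + 6*0 = -10 + 0 = -10)
(-35651 - 26546)/(d(56, 552) + (M(117) + 69)) = (-35651 - 26546)/(-10 + (-9 + 69)) = -62197/(-10 + 60) = -62197/50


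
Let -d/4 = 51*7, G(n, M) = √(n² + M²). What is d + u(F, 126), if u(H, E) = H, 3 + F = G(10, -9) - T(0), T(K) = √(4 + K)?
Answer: -1433 + √181 ≈ -1419.5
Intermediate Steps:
G(n, M) = √(M² + n²)
F = -5 + √181 (F = -3 + (√((-9)² + 10²) - √(4 + 0)) = -3 + (√(81 + 100) - √4) = -3 + (√181 - 1*2) = -3 + (√181 - 2) = -3 + (-2 + √181) = -5 + √181 ≈ 8.4536)
d = -1428 (d = -204*7 = -4*357 = -1428)
d + u(F, 126) = -1428 + (-5 + √181) = -1433 + √181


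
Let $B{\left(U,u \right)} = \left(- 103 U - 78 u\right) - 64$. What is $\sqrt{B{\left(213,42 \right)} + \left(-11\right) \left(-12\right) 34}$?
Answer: $i \sqrt{20791} \approx 144.19 i$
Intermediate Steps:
$B{\left(U,u \right)} = -64 - 103 U - 78 u$
$\sqrt{B{\left(213,42 \right)} + \left(-11\right) \left(-12\right) 34} = \sqrt{\left(-64 - 21939 - 3276\right) + \left(-11\right) \left(-12\right) 34} = \sqrt{\left(-64 - 21939 - 3276\right) + 132 \cdot 34} = \sqrt{-25279 + 4488} = \sqrt{-20791} = i \sqrt{20791}$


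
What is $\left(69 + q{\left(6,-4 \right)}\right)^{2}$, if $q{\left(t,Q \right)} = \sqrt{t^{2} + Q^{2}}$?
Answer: $4813 + 276 \sqrt{13} \approx 5808.1$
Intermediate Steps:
$q{\left(t,Q \right)} = \sqrt{Q^{2} + t^{2}}$
$\left(69 + q{\left(6,-4 \right)}\right)^{2} = \left(69 + \sqrt{\left(-4\right)^{2} + 6^{2}}\right)^{2} = \left(69 + \sqrt{16 + 36}\right)^{2} = \left(69 + \sqrt{52}\right)^{2} = \left(69 + 2 \sqrt{13}\right)^{2}$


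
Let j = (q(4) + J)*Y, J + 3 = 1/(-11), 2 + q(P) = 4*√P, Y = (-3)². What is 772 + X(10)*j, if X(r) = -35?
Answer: -1588/11 ≈ -144.36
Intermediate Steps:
Y = 9
q(P) = -2 + 4*√P
J = -34/11 (J = -3 + 1/(-11) = -3 - 1/11 = -34/11 ≈ -3.0909)
j = 288/11 (j = ((-2 + 4*√4) - 34/11)*9 = ((-2 + 4*2) - 34/11)*9 = ((-2 + 8) - 34/11)*9 = (6 - 34/11)*9 = (32/11)*9 = 288/11 ≈ 26.182)
772 + X(10)*j = 772 - 35*288/11 = 772 - 10080/11 = -1588/11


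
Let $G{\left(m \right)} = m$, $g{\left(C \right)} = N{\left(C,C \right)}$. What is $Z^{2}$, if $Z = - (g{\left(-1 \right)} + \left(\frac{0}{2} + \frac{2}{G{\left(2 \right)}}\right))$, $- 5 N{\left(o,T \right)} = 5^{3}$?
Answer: $576$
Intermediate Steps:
$N{\left(o,T \right)} = -25$ ($N{\left(o,T \right)} = - \frac{5^{3}}{5} = \left(- \frac{1}{5}\right) 125 = -25$)
$g{\left(C \right)} = -25$
$Z = 24$ ($Z = - (-25 + \left(\frac{0}{2} + \frac{2}{2}\right)) = - (-25 + \left(0 \cdot \frac{1}{2} + 2 \cdot \frac{1}{2}\right)) = - (-25 + \left(0 + 1\right)) = - (-25 + 1) = \left(-1\right) \left(-24\right) = 24$)
$Z^{2} = 24^{2} = 576$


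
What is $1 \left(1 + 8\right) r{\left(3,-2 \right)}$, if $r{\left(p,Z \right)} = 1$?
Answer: $9$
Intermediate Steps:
$1 \left(1 + 8\right) r{\left(3,-2 \right)} = 1 \left(1 + 8\right) 1 = 1 \cdot 9 \cdot 1 = 9 \cdot 1 = 9$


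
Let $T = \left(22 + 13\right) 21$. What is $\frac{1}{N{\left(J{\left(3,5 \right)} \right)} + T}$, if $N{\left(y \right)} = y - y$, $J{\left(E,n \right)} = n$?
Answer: $\frac{1}{735} \approx 0.0013605$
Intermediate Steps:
$N{\left(y \right)} = 0$
$T = 735$ ($T = 35 \cdot 21 = 735$)
$\frac{1}{N{\left(J{\left(3,5 \right)} \right)} + T} = \frac{1}{0 + 735} = \frac{1}{735}$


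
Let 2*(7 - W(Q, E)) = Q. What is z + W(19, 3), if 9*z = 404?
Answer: 763/18 ≈ 42.389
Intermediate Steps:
z = 404/9 (z = (⅑)*404 = 404/9 ≈ 44.889)
W(Q, E) = 7 - Q/2
z + W(19, 3) = 404/9 + (7 - ½*19) = 404/9 + (7 - 19/2) = 404/9 - 5/2 = 763/18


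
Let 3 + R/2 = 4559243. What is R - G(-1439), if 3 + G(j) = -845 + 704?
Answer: 9118624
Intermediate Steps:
G(j) = -144 (G(j) = -3 + (-845 + 704) = -3 - 141 = -144)
R = 9118480 (R = -6 + 2*4559243 = -6 + 9118486 = 9118480)
R - G(-1439) = 9118480 - 1*(-144) = 9118480 + 144 = 9118624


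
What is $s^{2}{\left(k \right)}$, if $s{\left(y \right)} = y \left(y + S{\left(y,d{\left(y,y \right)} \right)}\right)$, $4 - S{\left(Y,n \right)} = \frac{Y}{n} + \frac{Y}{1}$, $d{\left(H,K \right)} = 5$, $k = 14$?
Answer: $\frac{7056}{25} \approx 282.24$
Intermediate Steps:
$S{\left(Y,n \right)} = 4 - Y - \frac{Y}{n}$ ($S{\left(Y,n \right)} = 4 - \left(\frac{Y}{n} + \frac{Y}{1}\right) = 4 - \left(\frac{Y}{n} + Y 1\right) = 4 - \left(\frac{Y}{n} + Y\right) = 4 - \left(Y + \frac{Y}{n}\right) = 4 - Y - \frac{Y}{n}$)
$s{\left(y \right)} = y \left(4 - \frac{y}{5}\right)$ ($s{\left(y \right)} = y \left(y - \left(-4 + y + \frac{y}{5}\right)\right) = y \left(y - \left(-4 + y + y \frac{1}{5}\right)\right) = y \left(y - \left(-4 + \frac{6 y}{5}\right)\right) = y \left(4 - \frac{y}{5}\right)$)
$s^{2}{\left(k \right)} = \left(\frac{1}{5} \cdot 14 \left(20 - 14\right)\right)^{2} = \left(\frac{1}{5} \cdot 14 \cdot 6\right)^{2} = \left(\frac{84}{5}\right)^{2} = \frac{7056}{25}$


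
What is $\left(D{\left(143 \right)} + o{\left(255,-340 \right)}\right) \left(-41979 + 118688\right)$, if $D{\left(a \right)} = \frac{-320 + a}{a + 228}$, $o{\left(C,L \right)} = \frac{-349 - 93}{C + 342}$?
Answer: $- \frac{20684658559}{221487} \approx -93390.0$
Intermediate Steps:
$o{\left(C,L \right)} = - \frac{442}{342 + C}$
$D{\left(a \right)} = \frac{-320 + a}{228 + a}$
$\left(D{\left(143 \right)} + o{\left(255,-340 \right)}\right) \left(-41979 + 118688\right) = \left(\frac{-320 + 143}{228 + 143} - \frac{442}{342 + 255}\right) \left(-41979 + 118688\right) = \left(\frac{1}{371} \left(-177\right) - \frac{442}{597}\right) 76709 = \left(- \frac{177}{371} - \frac{442}{597}\right) 76709 = \left(- \frac{269651}{221487}\right) 76709 = - \frac{20684658559}{221487}$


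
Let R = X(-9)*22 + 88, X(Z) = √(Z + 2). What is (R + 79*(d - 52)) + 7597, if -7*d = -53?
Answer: 29226/7 + 22*I*√7 ≈ 4175.1 + 58.207*I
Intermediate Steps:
d = 53/7 (d = -⅐*(-53) = 53/7 ≈ 7.5714)
X(Z) = √(2 + Z)
R = 88 + 22*I*√7 (R = √(2 - 9)*22 + 88 = √(-7)*22 + 88 = (I*√7)*22 + 88 = 22*I*√7 + 88 = 88 + 22*I*√7 ≈ 88.0 + 58.207*I)
(R + 79*(d - 52)) + 7597 = ((88 + 22*I*√7) + 79*(53/7 - 52)) + 7597 = ((88 + 22*I*√7) + 79*(-311/7)) + 7597 = ((88 + 22*I*√7) - 24569/7) + 7597 = (-23953/7 + 22*I*√7) + 7597 = 29226/7 + 22*I*√7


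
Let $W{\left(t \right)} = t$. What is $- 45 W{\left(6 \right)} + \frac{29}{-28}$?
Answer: $- \frac{7589}{28} \approx -271.04$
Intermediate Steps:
$- 45 W{\left(6 \right)} + \frac{29}{-28} = \left(-45\right) 6 + \frac{29}{-28} = -270 + 29 \left(- \frac{1}{28}\right) = -270 - \frac{29}{28} = - \frac{7589}{28}$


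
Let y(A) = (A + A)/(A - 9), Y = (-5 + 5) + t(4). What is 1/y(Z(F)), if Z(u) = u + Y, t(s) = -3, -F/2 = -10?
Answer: 4/17 ≈ 0.23529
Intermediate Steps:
F = 20 (F = -2*(-10) = 20)
Y = -3 (Y = (-5 + 5) - 3 = 0 - 3 = -3)
Z(u) = -3 + u (Z(u) = u - 3 = -3 + u)
y(A) = 2*A/(-9 + A) (y(A) = (2*A)/(-9 + A) = 2*A/(-9 + A))
1/y(Z(F)) = 1/(2*(-3 + 20)/(-9 + (-3 + 20))) = 1/(2*17/(-9 + 17)) = 1/(2*17/8) = 1/(2*17*(1/8)) = 1/(17/4) = 4/17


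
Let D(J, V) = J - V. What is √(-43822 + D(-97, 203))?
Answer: I*√44122 ≈ 210.05*I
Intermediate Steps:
√(-43822 + D(-97, 203)) = √(-43822 + (-97 - 1*203)) = √(-43822 + (-97 - 203)) = √(-43822 - 300) = √(-44122) = I*√44122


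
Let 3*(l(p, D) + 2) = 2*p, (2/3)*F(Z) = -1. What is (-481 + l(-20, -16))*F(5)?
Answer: 1489/2 ≈ 744.50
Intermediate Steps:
F(Z) = -3/2 (F(Z) = (3/2)*(-1) = -3/2)
l(p, D) = -2 + 2*p/3 (l(p, D) = -2 + (2*p)/3 = -2 + 2*p/3)
(-481 + l(-20, -16))*F(5) = (-481 + (-2 + (⅔)*(-20)))*(-3/2) = (-481 + (-2 - 40/3))*(-3/2) = (-481 - 46/3)*(-3/2) = -1489/3*(-3/2) = 1489/2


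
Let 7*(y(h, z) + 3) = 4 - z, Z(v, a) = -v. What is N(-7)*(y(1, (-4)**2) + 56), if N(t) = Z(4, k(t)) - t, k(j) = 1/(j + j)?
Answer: 1077/7 ≈ 153.86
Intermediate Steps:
k(j) = 1/(2*j)
y(h, z) = -17/7 - z/7 (y(h, z) = -3 + (4 - z)/7 = -3 + (4/7 - z/7) = -17/7 - z/7)
N(t) = -4 - t (N(t) = -1*4 - t = -4 - t)
N(-7)*(y(1, (-4)**2) + 56) = (-4 - 1*(-7))*((-17/7 - 1/7*(-4)**2) + 56) = (-4 + 7)*((-17/7 - 1/7*16) + 56) = 3*((-17/7 - 16/7) + 56) = 3*(-33/7 + 56) = 3*(359/7) = 1077/7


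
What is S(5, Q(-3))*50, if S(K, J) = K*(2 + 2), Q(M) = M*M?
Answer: 1000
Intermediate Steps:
Q(M) = M**2
S(K, J) = 4*K (S(K, J) = K*4 = 4*K)
S(5, Q(-3))*50 = (4*5)*50 = 20*50 = 1000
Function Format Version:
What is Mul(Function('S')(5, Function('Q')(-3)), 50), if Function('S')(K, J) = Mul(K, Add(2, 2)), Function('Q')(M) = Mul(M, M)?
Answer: 1000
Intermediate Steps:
Function('Q')(M) = Pow(M, 2)
Function('S')(K, J) = Mul(4, K) (Function('S')(K, J) = Mul(K, 4) = Mul(4, K))
Mul(Function('S')(5, Function('Q')(-3)), 50) = Mul(Mul(4, 5), 50) = Mul(20, 50) = 1000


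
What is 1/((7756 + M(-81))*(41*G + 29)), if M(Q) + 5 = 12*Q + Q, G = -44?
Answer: -1/11888950 ≈ -8.4112e-8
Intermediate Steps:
M(Q) = -5 + 13*Q (M(Q) = -5 + (12*Q + Q) = -5 + 13*Q)
1/((7756 + M(-81))*(41*G + 29)) = 1/((7756 + (-5 + 13*(-81)))*(41*(-44) + 29)) = 1/((7756 + (-5 - 1053))*(-1804 + 29)) = 1/((7756 - 1058)*(-1775)) = -1/1775/6698 = (1/6698)*(-1/1775) = -1/11888950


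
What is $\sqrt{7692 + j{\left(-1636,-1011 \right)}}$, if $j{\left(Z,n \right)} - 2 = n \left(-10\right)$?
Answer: $2 \sqrt{4451} \approx 133.43$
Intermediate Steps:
$j{\left(Z,n \right)} = 2 - 10 n$ ($j{\left(Z,n \right)} = 2 + n \left(-10\right) = 2 - 10 n$)
$\sqrt{7692 + j{\left(-1636,-1011 \right)}} = \sqrt{7692 + \left(2 - -10110\right)} = \sqrt{7692 + \left(2 + 10110\right)} = \sqrt{7692 + 10112} = \sqrt{17804} = 2 \sqrt{4451}$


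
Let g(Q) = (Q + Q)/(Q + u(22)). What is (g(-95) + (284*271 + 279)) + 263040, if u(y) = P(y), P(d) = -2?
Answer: 33007641/97 ≈ 3.4029e+5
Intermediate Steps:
u(y) = -2
g(Q) = 2*Q/(-2 + Q) (g(Q) = (Q + Q)/(Q - 2) = (2*Q)/(-2 + Q) = 2*Q/(-2 + Q))
(g(-95) + (284*271 + 279)) + 263040 = (2*(-95)/(-2 - 95) + (284*271 + 279)) + 263040 = (2*(-95)/(-97) + (76964 + 279)) + 263040 = (2*(-95)*(-1/97) + 77243) + 263040 = (190/97 + 77243) + 263040 = 7492761/97 + 263040 = 33007641/97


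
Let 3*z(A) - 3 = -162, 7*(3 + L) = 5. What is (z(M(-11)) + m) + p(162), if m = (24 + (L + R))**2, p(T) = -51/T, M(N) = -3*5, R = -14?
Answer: 16393/2646 ≈ 6.1954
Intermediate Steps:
L = -16/7 (L = -3 + (1/7)*5 = -3 + 5/7 = -16/7 ≈ -2.2857)
M(N) = -15
z(A) = -53 (z(A) = 1 + (1/3)*(-162) = 1 - 54 = -53)
m = 2916/49 (m = (24 + (-16/7 - 14))**2 = (24 - 114/7)**2 = (54/7)**2 = 2916/49 ≈ 59.510)
(z(M(-11)) + m) + p(162) = (-53 + 2916/49) - 51/162 = 319/49 - 51*1/162 = 319/49 - 17/54 = 16393/2646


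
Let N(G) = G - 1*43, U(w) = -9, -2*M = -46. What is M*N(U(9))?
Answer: -1196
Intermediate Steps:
M = 23 (M = -½*(-46) = 23)
N(G) = -43 + G (N(G) = G - 43 = -43 + G)
M*N(U(9)) = 23*(-43 - 9) = 23*(-52) = -1196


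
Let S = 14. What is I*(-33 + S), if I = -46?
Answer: 874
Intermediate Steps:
I*(-33 + S) = -46*(-33 + 14) = -46*(-19) = 874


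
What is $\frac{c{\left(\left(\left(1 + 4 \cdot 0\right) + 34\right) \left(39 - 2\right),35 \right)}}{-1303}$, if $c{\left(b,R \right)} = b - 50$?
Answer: $- \frac{1245}{1303} \approx -0.95549$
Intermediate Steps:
$c{\left(b,R \right)} = -50 + b$
$\frac{c{\left(\left(\left(1 + 4 \cdot 0\right) + 34\right) \left(39 - 2\right),35 \right)}}{-1303} = \frac{-50 + \left(\left(1 + 4 \cdot 0\right) + 34\right) \left(39 - 2\right)}{-1303} = \left(-50 + \left(\left(1 + 0\right) + 34\right) 37\right) \left(- \frac{1}{1303}\right) = \left(-50 + \left(1 + 34\right) 37\right) \left(- \frac{1}{1303}\right) = \left(-50 + 35 \cdot 37\right) \left(- \frac{1}{1303}\right) = \left(-50 + 1295\right) \left(- \frac{1}{1303}\right) = 1245 \left(- \frac{1}{1303}\right) = - \frac{1245}{1303}$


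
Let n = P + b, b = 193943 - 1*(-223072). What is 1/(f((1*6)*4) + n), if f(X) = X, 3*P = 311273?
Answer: 3/1562390 ≈ 1.9201e-6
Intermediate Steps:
P = 311273/3 (P = (⅓)*311273 = 311273/3 ≈ 1.0376e+5)
b = 417015 (b = 193943 + 223072 = 417015)
n = 1562318/3 (n = 311273/3 + 417015 = 1562318/3 ≈ 5.2077e+5)
1/(f((1*6)*4) + n) = 1/((1*6)*4 + 1562318/3) = 1/(6*4 + 1562318/3) = 1/(24 + 1562318/3) = 1/(1562390/3) = 3/1562390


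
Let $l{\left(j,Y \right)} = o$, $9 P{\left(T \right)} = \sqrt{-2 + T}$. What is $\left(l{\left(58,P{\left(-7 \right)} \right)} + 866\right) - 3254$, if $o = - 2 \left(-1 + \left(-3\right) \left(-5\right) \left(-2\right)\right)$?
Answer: $-2326$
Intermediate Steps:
$o = 62$ ($o = - 2 \left(-1 + 15 \left(-2\right)\right) = - 2 \left(-1 - 30\right) = \left(-2\right) \left(-31\right) = 62$)
$P{\left(T \right)} = \frac{\sqrt{-2 + T}}{9}$
$l{\left(j,Y \right)} = 62$
$\left(l{\left(58,P{\left(-7 \right)} \right)} + 866\right) - 3254 = \left(62 + 866\right) - 3254 = 928 - 3254 = -2326$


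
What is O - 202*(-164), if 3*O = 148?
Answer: 99532/3 ≈ 33177.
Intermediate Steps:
O = 148/3 (O = (⅓)*148 = 148/3 ≈ 49.333)
O - 202*(-164) = 148/3 - 202*(-164) = 148/3 + 33128 = 99532/3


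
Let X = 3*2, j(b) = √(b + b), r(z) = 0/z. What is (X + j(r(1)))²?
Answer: 36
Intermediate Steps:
r(z) = 0
j(b) = √2*√b (j(b) = √(2*b) = √2*√b)
X = 6
(X + j(r(1)))² = (6 + √2*√0)² = (6 + √2*0)² = (6 + 0)² = 6² = 36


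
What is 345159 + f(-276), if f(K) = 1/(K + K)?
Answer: 190527767/552 ≈ 3.4516e+5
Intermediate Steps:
f(K) = 1/(2*K)
345159 + f(-276) = 345159 + (½)/(-276) = 345159 + (½)*(-1/276) = 345159 - 1/552 = 190527767/552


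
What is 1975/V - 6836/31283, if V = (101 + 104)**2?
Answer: -219999/1282603 ≈ -0.17153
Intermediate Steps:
V = 42025 (V = 205**2 = 42025)
1975/V - 6836/31283 = 1975/42025 - 6836/31283 = 1975*(1/42025) - 6836*1/31283 = 79/1681 - 6836/31283 = -219999/1282603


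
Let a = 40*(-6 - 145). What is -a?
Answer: 6040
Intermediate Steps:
a = -6040 (a = 40*(-151) = -6040)
-a = -1*(-6040) = 6040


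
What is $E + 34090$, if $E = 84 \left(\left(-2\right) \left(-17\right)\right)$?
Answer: $36946$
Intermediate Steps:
$E = 2856$ ($E = 84 \cdot 34 = 2856$)
$E + 34090 = 2856 + 34090 = 36946$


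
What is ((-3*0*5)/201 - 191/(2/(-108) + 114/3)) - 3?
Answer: -16467/2051 ≈ -8.0288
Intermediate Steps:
((-3*0*5)/201 - 191/(2/(-108) + 114/3)) - 3 = ((0*5)*(1/201) - 191/(2*(-1/108) + 114*(1/3))) - 3 = (0*(1/201) - 191/(-1/54 + 38)) - 3 = (0 - 191/2051/54) - 3 = (0 - 191*54/2051) - 3 = (0 - 10314/2051) - 3 = -10314/2051 - 3 = -16467/2051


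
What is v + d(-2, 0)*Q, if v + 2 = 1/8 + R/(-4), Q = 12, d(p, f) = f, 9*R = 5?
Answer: -145/72 ≈ -2.0139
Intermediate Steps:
R = 5/9 (R = (⅑)*5 = 5/9 ≈ 0.55556)
v = -145/72 (v = -2 + (1/8 + (5/9)/(-4)) = -2 + (1*(⅛) + (5/9)*(-¼)) = -2 + (⅛ - 5/36) = -2 - 1/72 = -145/72 ≈ -2.0139)
v + d(-2, 0)*Q = -145/72 + 0*12 = -145/72 + 0 = -145/72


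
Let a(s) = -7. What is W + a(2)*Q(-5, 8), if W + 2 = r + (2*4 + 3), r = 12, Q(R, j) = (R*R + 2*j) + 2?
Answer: -280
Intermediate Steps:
Q(R, j) = 2 + R² + 2*j (Q(R, j) = (R² + 2*j) + 2 = 2 + R² + 2*j)
W = 21 (W = -2 + (12 + (2*4 + 3)) = -2 + (12 + (8 + 3)) = -2 + (12 + 11) = -2 + 23 = 21)
W + a(2)*Q(-5, 8) = 21 - 7*(2 + (-5)² + 2*8) = 21 - 7*(2 + 25 + 16) = 21 - 7*43 = 21 - 301 = -280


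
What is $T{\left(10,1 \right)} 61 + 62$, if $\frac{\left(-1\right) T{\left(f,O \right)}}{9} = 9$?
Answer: $-4879$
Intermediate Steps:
$T{\left(f,O \right)} = -81$ ($T{\left(f,O \right)} = \left(-9\right) 9 = -81$)
$T{\left(10,1 \right)} 61 + 62 = \left(-81\right) 61 + 62 = -4941 + 62 = -4879$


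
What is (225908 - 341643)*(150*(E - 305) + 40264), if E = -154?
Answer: 3308400710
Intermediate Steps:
(225908 - 341643)*(150*(E - 305) + 40264) = (225908 - 341643)*(150*(-154 - 305) + 40264) = -115735*(150*(-459) + 40264) = -115735*(-68850 + 40264) = -115735*(-28586) = 3308400710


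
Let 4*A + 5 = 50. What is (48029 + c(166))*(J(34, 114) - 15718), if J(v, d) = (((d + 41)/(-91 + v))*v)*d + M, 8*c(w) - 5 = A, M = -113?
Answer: -40532042403/32 ≈ -1.2666e+9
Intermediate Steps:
A = 45/4 (A = -5/4 + (1/4)*50 = -5/4 + 25/2 = 45/4 ≈ 11.250)
c(w) = 65/32 (c(w) = 5/8 + (1/8)*(45/4) = 5/8 + 45/32 = 65/32)
J(v, d) = -113 + d*v*(41 + d)/(-91 + v) (J(v, d) = (((d + 41)/(-91 + v))*v)*d - 113 = (((41 + d)/(-91 + v))*v)*d - 113 = (v*(41 + d)/(-91 + v))*d - 113 = d*v*(41 + d)/(-91 + v) - 113 = -113 + d*v*(41 + d)/(-91 + v))
(48029 + c(166))*(J(34, 114) - 15718) = (48029 + 65/32)*((10283 - 113*34 + 34*114**2 + 41*114*34)/(-91 + 34) - 15718) = 1536993*((10283 - 3842 + 34*12996 + 158916)/(-57) - 15718)/32 = 1536993*(-(10283 - 3842 + 441864 + 158916)/57 - 15718)/32 = 1536993*(-1/57*607221 - 15718)/32 = 1536993*(-10653 - 15718)/32 = (1536993/32)*(-26371) = -40532042403/32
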